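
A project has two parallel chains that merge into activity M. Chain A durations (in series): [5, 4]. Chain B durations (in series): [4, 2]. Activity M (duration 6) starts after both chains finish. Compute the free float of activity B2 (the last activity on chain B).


ES(B2) = sum of predecessors on chain B = 4
EF(B2) = ES + duration = 4 + 2 = 6
Successor of B2 is M. ES(M) = max(sum(A), sum(B)) = max(9, 6) = 9
Free float = ES(successor) - EF(current) = 9 - 6 = 3

3


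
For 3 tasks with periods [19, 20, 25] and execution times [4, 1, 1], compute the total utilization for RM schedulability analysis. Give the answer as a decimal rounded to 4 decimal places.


Compute individual utilizations (exact fractions):
  Task 1: C/T = 4/19 (approx. 0.2105)
  Task 2: C/T = 1/20 (approx. 0.05)
  Task 3: C/T = 1/25 (approx. 0.04)
Total utilization U = 4/19 + 1/20 + 1/25 = 571/1900
Rounded to 4 decimal places: U = 0.3005
RM (Liu & Layland) bound for 3 tasks = 0.779763; compare with U = 571/1900 (approx. 0.300526)
U <= bound, so schedulable by RM sufficient condition.

0.3005


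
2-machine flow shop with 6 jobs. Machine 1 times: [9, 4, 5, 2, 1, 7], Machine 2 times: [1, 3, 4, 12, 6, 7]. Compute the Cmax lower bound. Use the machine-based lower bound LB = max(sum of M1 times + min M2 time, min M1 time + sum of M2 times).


LB1 = sum(M1 times) + min(M2 times) = 28 + 1 = 29
LB2 = min(M1 times) + sum(M2 times) = 1 + 33 = 34
Lower bound = max(LB1, LB2) = max(29, 34) = 34

34


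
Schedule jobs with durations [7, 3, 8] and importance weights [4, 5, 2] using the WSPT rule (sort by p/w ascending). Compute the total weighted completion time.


Compute p/w ratios and sort ascending (WSPT): [(3, 5), (7, 4), (8, 2)]
Compute weighted completion times:
  Job (p=3,w=5): C=3, w*C=5*3=15
  Job (p=7,w=4): C=10, w*C=4*10=40
  Job (p=8,w=2): C=18, w*C=2*18=36
Total weighted completion time = 91

91


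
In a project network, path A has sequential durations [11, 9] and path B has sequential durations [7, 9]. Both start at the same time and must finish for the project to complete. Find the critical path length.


Path A total = 11 + 9 = 20
Path B total = 7 + 9 = 16
Critical path = longest path = max(20, 16) = 20

20


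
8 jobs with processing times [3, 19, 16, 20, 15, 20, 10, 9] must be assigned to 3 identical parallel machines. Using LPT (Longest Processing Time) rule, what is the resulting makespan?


Sort jobs in decreasing order (LPT): [20, 20, 19, 16, 15, 10, 9, 3]
Assign each job to the least loaded machine:
  Machine 1: jobs [20, 15, 3], load = 38
  Machine 2: jobs [20, 10, 9], load = 39
  Machine 3: jobs [19, 16], load = 35
Makespan = max load = 39

39


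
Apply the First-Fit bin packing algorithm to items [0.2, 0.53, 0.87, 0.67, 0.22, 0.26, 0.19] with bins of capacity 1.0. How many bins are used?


Place items sequentially using First-Fit:
  Item 0.2 -> new Bin 1
  Item 0.53 -> Bin 1 (now 0.73)
  Item 0.87 -> new Bin 2
  Item 0.67 -> new Bin 3
  Item 0.22 -> Bin 1 (now 0.95)
  Item 0.26 -> Bin 3 (now 0.93)
  Item 0.19 -> new Bin 4
Total bins used = 4

4


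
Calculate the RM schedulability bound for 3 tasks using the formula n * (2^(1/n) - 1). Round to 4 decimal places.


Compute 2^(1/3) = 1.2599210499
Subtract 1: 1.2599210499 - 1 = 0.2599210499
Multiply by n: 3 * 0.2599210499 = 0.7797631497
Round to 4 dp: 0.7798

0.7798


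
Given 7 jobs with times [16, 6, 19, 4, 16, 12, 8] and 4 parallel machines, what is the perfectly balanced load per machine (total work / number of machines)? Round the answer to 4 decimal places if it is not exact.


Total processing time = 16 + 6 + 19 + 4 + 16 + 12 + 8 = 81
Number of machines = 4
Ideal balanced load = 81 / 4 = 20.25

20.25


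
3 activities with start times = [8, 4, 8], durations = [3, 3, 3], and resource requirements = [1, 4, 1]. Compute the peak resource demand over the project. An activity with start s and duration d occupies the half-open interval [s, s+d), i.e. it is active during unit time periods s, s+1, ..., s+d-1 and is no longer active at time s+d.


Each activity i is active on [start_i, start_i + duration_i).
Compute total resource usage per time slot:
  t=0: active resources = [], total = 0
  t=1: active resources = [], total = 0
  t=2: active resources = [], total = 0
  t=3: active resources = [], total = 0
  t=4: active resources = [4], total = 4
  t=5: active resources = [4], total = 4
  t=6: active resources = [4], total = 4
  t=7: active resources = [], total = 0
  t=8: active resources = [1, 1], total = 2
  t=9: active resources = [1, 1], total = 2
  t=10: active resources = [1, 1], total = 2
Peak resource demand = 4

4


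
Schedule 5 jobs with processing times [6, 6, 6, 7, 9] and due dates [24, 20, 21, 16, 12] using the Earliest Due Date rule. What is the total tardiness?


Sort by due date (EDD order): [(9, 12), (7, 16), (6, 20), (6, 21), (6, 24)]
Compute completion times and tardiness:
  Job 1: p=9, d=12, C=9, tardiness=max(0,9-12)=0
  Job 2: p=7, d=16, C=16, tardiness=max(0,16-16)=0
  Job 3: p=6, d=20, C=22, tardiness=max(0,22-20)=2
  Job 4: p=6, d=21, C=28, tardiness=max(0,28-21)=7
  Job 5: p=6, d=24, C=34, tardiness=max(0,34-24)=10
Total tardiness = 19

19


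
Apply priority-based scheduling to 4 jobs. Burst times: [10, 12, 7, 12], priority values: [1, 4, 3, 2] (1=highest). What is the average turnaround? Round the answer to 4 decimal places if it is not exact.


Sort by priority (ascending = highest first):
Order: [(1, 10), (2, 12), (3, 7), (4, 12)]
Completion times:
  Priority 1, burst=10, C=10
  Priority 2, burst=12, C=22
  Priority 3, burst=7, C=29
  Priority 4, burst=12, C=41
Average turnaround = 102/4 = 25.5

25.5


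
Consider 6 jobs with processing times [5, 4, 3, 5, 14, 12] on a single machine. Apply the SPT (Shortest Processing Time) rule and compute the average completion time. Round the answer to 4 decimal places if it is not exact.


Sort jobs by processing time (SPT order): [3, 4, 5, 5, 12, 14]
Compute completion times sequentially:
  Job 1: processing = 3, completes at 3
  Job 2: processing = 4, completes at 7
  Job 3: processing = 5, completes at 12
  Job 4: processing = 5, completes at 17
  Job 5: processing = 12, completes at 29
  Job 6: processing = 14, completes at 43
Sum of completion times = 111
Average completion time = 111/6 = 18.5

18.5


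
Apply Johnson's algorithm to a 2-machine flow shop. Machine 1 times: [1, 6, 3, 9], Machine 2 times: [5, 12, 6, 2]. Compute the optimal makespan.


Apply Johnson's rule:
  Group 1 (a <= b): [(1, 1, 5), (3, 3, 6), (2, 6, 12)]
  Group 2 (a > b): [(4, 9, 2)]
Optimal job order: [1, 3, 2, 4]
Schedule:
  Job 1: M1 done at 1, M2 done at 6
  Job 3: M1 done at 4, M2 done at 12
  Job 2: M1 done at 10, M2 done at 24
  Job 4: M1 done at 19, M2 done at 26
Makespan = 26

26


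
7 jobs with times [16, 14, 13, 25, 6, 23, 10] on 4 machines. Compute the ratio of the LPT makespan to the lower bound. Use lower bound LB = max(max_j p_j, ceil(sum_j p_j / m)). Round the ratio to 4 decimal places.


LPT order: [25, 23, 16, 14, 13, 10, 6]
Machine loads after assignment: [25, 29, 26, 27]
LPT makespan = 29
Lower bound = max(max_job, ceil(total/4)) = max(25, 27) = 27
Ratio = 29 / 27 = 1.0741

1.0741


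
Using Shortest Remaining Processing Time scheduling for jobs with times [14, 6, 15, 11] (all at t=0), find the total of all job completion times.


Since all jobs arrive at t=0, SRPT equals SPT ordering.
SPT order: [6, 11, 14, 15]
Completion times:
  Job 1: p=6, C=6
  Job 2: p=11, C=17
  Job 3: p=14, C=31
  Job 4: p=15, C=46
Total completion time = 6 + 17 + 31 + 46 = 100

100


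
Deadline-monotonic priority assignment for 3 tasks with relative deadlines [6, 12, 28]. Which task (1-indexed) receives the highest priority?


Sort tasks by relative deadline (ascending):
  Task 1: deadline = 6
  Task 2: deadline = 12
  Task 3: deadline = 28
Priority order (highest first): [1, 2, 3]
Highest priority task = 1

1


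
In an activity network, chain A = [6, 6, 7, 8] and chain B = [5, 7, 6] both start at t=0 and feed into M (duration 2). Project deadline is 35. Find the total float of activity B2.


Forward pass: ES(B2) = sum of predecessors on chain B = 5
EF = ES + duration = 5 + 7 = 12
Backward pass: LF(M) = deadline = 35; LS(M) = 35 - 2 = 33
LF(B2) = LS(M) - sum(successors on chain B) = 33 - 6 = 27
LS = LF - duration = 27 - 7 = 20
Total float = LS - ES = 20 - 5 = 15

15


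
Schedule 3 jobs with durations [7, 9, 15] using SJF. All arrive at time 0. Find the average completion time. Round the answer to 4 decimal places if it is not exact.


SJF order (ascending): [7, 9, 15]
Completion times:
  Job 1: burst=7, C=7
  Job 2: burst=9, C=16
  Job 3: burst=15, C=31
Average completion = 54/3 = 18.0

18.0


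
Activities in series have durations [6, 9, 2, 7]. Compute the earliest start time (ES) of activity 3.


Activity 3 starts after activities 1 through 2 complete.
Predecessor durations: [6, 9]
ES = 6 + 9 = 15

15


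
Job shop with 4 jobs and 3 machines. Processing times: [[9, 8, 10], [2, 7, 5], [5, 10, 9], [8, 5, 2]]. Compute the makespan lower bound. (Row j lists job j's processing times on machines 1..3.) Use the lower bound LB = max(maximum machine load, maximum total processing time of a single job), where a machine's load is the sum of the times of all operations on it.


Machine loads:
  Machine 1: 9 + 2 + 5 + 8 = 24
  Machine 2: 8 + 7 + 10 + 5 = 30
  Machine 3: 10 + 5 + 9 + 2 = 26
Max machine load = 30
Job totals:
  Job 1: 27
  Job 2: 14
  Job 3: 24
  Job 4: 15
Max job total = 27
Lower bound = max(30, 27) = 30

30


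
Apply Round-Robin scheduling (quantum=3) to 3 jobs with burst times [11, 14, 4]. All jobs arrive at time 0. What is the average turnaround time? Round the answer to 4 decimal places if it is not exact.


Time quantum = 3
Execution trace:
  J1 runs 3 units, time = 3
  J2 runs 3 units, time = 6
  J3 runs 3 units, time = 9
  J1 runs 3 units, time = 12
  J2 runs 3 units, time = 15
  J3 runs 1 units, time = 16
  J1 runs 3 units, time = 19
  J2 runs 3 units, time = 22
  J1 runs 2 units, time = 24
  J2 runs 3 units, time = 27
  J2 runs 2 units, time = 29
Finish times: [24, 29, 16]
Average turnaround = 69/3 = 23.0

23.0


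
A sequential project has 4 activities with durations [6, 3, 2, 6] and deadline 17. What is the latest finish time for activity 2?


LF(activity 2) = deadline - sum of successor durations
Successors: activities 3 through 4 with durations [2, 6]
Sum of successor durations = 8
LF = 17 - 8 = 9

9


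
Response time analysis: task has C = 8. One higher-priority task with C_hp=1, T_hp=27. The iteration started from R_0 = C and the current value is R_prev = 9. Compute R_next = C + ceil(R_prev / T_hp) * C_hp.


R_next = C + ceil(R_prev / T_hp) * C_hp
ceil(9 / 27) = ceil(0.3333) = 1
Interference = 1 * 1 = 1
R_next = 8 + 1 = 9
R_next = R_prev, so the iteration has converged (response time = 9).

9


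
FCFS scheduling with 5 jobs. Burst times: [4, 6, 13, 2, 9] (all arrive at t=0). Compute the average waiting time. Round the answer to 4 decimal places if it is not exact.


FCFS order (as given): [4, 6, 13, 2, 9]
Waiting times:
  Job 1: wait = 0
  Job 2: wait = 4
  Job 3: wait = 10
  Job 4: wait = 23
  Job 5: wait = 25
Sum of waiting times = 62
Average waiting time = 62/5 = 12.4

12.4


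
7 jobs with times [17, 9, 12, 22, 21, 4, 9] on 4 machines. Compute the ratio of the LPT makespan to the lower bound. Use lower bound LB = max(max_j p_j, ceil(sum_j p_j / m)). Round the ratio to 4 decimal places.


LPT order: [22, 21, 17, 12, 9, 9, 4]
Machine loads after assignment: [22, 25, 26, 21]
LPT makespan = 26
Lower bound = max(max_job, ceil(total/4)) = max(22, 24) = 24
Ratio = 26 / 24 = 1.0833

1.0833


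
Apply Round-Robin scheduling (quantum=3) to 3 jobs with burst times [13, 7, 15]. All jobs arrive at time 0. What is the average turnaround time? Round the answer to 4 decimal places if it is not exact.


Time quantum = 3
Execution trace:
  J1 runs 3 units, time = 3
  J2 runs 3 units, time = 6
  J3 runs 3 units, time = 9
  J1 runs 3 units, time = 12
  J2 runs 3 units, time = 15
  J3 runs 3 units, time = 18
  J1 runs 3 units, time = 21
  J2 runs 1 units, time = 22
  J3 runs 3 units, time = 25
  J1 runs 3 units, time = 28
  J3 runs 3 units, time = 31
  J1 runs 1 units, time = 32
  J3 runs 3 units, time = 35
Finish times: [32, 22, 35]
Average turnaround = 89/3 = 29.6667

29.6667


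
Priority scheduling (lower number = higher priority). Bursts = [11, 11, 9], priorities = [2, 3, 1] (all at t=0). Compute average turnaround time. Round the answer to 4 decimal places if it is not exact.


Sort by priority (ascending = highest first):
Order: [(1, 9), (2, 11), (3, 11)]
Completion times:
  Priority 1, burst=9, C=9
  Priority 2, burst=11, C=20
  Priority 3, burst=11, C=31
Average turnaround = 60/3 = 20.0

20.0


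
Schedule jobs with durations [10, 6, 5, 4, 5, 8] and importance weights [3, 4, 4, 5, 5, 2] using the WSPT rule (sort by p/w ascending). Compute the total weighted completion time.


Compute p/w ratios and sort ascending (WSPT): [(4, 5), (5, 5), (5, 4), (6, 4), (10, 3), (8, 2)]
Compute weighted completion times:
  Job (p=4,w=5): C=4, w*C=5*4=20
  Job (p=5,w=5): C=9, w*C=5*9=45
  Job (p=5,w=4): C=14, w*C=4*14=56
  Job (p=6,w=4): C=20, w*C=4*20=80
  Job (p=10,w=3): C=30, w*C=3*30=90
  Job (p=8,w=2): C=38, w*C=2*38=76
Total weighted completion time = 367

367


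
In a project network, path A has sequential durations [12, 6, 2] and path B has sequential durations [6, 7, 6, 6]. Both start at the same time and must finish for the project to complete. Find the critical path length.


Path A total = 12 + 6 + 2 = 20
Path B total = 6 + 7 + 6 + 6 = 25
Critical path = longest path = max(20, 25) = 25

25


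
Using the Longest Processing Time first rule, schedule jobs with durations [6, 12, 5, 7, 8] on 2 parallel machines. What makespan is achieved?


Sort jobs in decreasing order (LPT): [12, 8, 7, 6, 5]
Assign each job to the least loaded machine:
  Machine 1: jobs [12, 6], load = 18
  Machine 2: jobs [8, 7, 5], load = 20
Makespan = max load = 20

20


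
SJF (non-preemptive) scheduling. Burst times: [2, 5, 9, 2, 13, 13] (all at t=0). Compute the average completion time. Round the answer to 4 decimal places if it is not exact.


SJF order (ascending): [2, 2, 5, 9, 13, 13]
Completion times:
  Job 1: burst=2, C=2
  Job 2: burst=2, C=4
  Job 3: burst=5, C=9
  Job 4: burst=9, C=18
  Job 5: burst=13, C=31
  Job 6: burst=13, C=44
Average completion = 108/6 = 18.0

18.0


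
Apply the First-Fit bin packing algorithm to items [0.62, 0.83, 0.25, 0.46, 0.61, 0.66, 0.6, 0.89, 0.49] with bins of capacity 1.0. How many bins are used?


Place items sequentially using First-Fit:
  Item 0.62 -> new Bin 1
  Item 0.83 -> new Bin 2
  Item 0.25 -> Bin 1 (now 0.87)
  Item 0.46 -> new Bin 3
  Item 0.61 -> new Bin 4
  Item 0.66 -> new Bin 5
  Item 0.6 -> new Bin 6
  Item 0.89 -> new Bin 7
  Item 0.49 -> Bin 3 (now 0.95)
Total bins used = 7

7


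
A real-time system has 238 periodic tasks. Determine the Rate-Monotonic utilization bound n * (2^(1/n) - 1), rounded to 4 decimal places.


Compute 2^(1/238) = 1.0029166282
Subtract 1: 1.0029166282 - 1 = 0.0029166282
Multiply by n: 238 * 0.0029166282 = 0.6941575116
Round to 4 dp: 0.6942

0.6942


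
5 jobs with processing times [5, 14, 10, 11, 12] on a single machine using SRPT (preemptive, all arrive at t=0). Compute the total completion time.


Since all jobs arrive at t=0, SRPT equals SPT ordering.
SPT order: [5, 10, 11, 12, 14]
Completion times:
  Job 1: p=5, C=5
  Job 2: p=10, C=15
  Job 3: p=11, C=26
  Job 4: p=12, C=38
  Job 5: p=14, C=52
Total completion time = 5 + 15 + 26 + 38 + 52 = 136

136


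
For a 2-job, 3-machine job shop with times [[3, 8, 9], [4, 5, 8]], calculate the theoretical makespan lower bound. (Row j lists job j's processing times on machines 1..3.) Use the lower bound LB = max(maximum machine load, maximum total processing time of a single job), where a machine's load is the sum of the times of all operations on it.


Machine loads:
  Machine 1: 3 + 4 = 7
  Machine 2: 8 + 5 = 13
  Machine 3: 9 + 8 = 17
Max machine load = 17
Job totals:
  Job 1: 20
  Job 2: 17
Max job total = 20
Lower bound = max(17, 20) = 20

20


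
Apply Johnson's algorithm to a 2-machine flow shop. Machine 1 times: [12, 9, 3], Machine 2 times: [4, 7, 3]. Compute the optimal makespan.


Apply Johnson's rule:
  Group 1 (a <= b): [(3, 3, 3)]
  Group 2 (a > b): [(2, 9, 7), (1, 12, 4)]
Optimal job order: [3, 2, 1]
Schedule:
  Job 3: M1 done at 3, M2 done at 6
  Job 2: M1 done at 12, M2 done at 19
  Job 1: M1 done at 24, M2 done at 28
Makespan = 28

28


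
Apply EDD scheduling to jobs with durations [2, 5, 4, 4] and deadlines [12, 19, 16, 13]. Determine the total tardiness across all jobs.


Sort by due date (EDD order): [(2, 12), (4, 13), (4, 16), (5, 19)]
Compute completion times and tardiness:
  Job 1: p=2, d=12, C=2, tardiness=max(0,2-12)=0
  Job 2: p=4, d=13, C=6, tardiness=max(0,6-13)=0
  Job 3: p=4, d=16, C=10, tardiness=max(0,10-16)=0
  Job 4: p=5, d=19, C=15, tardiness=max(0,15-19)=0
Total tardiness = 0

0


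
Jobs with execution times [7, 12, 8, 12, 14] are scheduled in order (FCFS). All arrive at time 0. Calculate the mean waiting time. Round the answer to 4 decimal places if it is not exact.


FCFS order (as given): [7, 12, 8, 12, 14]
Waiting times:
  Job 1: wait = 0
  Job 2: wait = 7
  Job 3: wait = 19
  Job 4: wait = 27
  Job 5: wait = 39
Sum of waiting times = 92
Average waiting time = 92/5 = 18.4

18.4


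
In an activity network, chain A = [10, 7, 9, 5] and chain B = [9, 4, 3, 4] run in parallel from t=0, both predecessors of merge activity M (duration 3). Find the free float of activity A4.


ES(A4) = sum of predecessors on chain A = 26
EF(A4) = ES + duration = 26 + 5 = 31
Successor of A4 is M. ES(M) = max(sum(A), sum(B)) = max(31, 20) = 31
Free float = ES(successor) - EF(current) = 31 - 31 = 0

0


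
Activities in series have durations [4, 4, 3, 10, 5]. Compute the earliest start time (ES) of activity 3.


Activity 3 starts after activities 1 through 2 complete.
Predecessor durations: [4, 4]
ES = 4 + 4 = 8

8


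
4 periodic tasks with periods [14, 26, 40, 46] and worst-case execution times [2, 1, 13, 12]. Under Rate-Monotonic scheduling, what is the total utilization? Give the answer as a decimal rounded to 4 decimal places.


Compute individual utilizations (exact fractions):
  Task 1: C/T = 2/14 = 1/7 (approx. 0.1429)
  Task 2: C/T = 1/26 (approx. 0.0385)
  Task 3: C/T = 13/40 (approx. 0.325)
  Task 4: C/T = 12/46 = 6/23 (approx. 0.2609)
Total utilization U = 1/7 + 1/26 + 13/40 + 6/23 = 64229/83720
Rounded to 4 decimal places: U = 0.7672
RM (Liu & Layland) bound for 4 tasks = 0.756828; compare with U = 64229/83720 (approx. 0.767188)
bound < U <= 1, so the RM sufficient condition is not met (inconclusive; an exact test such as response-time analysis is needed).

0.7672


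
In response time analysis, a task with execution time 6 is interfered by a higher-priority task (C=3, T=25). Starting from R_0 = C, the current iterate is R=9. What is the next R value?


R_next = C + ceil(R_prev / T_hp) * C_hp
ceil(9 / 25) = ceil(0.36) = 1
Interference = 1 * 3 = 3
R_next = 6 + 3 = 9
R_next = R_prev, so the iteration has converged (response time = 9).

9


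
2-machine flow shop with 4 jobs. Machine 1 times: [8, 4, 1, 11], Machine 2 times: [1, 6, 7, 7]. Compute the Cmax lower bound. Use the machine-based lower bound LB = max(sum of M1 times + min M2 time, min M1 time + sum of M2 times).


LB1 = sum(M1 times) + min(M2 times) = 24 + 1 = 25
LB2 = min(M1 times) + sum(M2 times) = 1 + 21 = 22
Lower bound = max(LB1, LB2) = max(25, 22) = 25

25


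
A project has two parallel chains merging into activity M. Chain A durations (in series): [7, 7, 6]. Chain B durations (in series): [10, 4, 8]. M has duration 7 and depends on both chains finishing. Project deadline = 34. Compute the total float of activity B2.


Forward pass: ES(B2) = sum of predecessors on chain B = 10
EF = ES + duration = 10 + 4 = 14
Backward pass: LF(M) = deadline = 34; LS(M) = 34 - 7 = 27
LF(B2) = LS(M) - sum(successors on chain B) = 27 - 8 = 19
LS = LF - duration = 19 - 4 = 15
Total float = LS - ES = 15 - 10 = 5

5


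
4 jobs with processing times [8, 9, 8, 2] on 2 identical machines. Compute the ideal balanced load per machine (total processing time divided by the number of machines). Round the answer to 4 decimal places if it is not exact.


Total processing time = 8 + 9 + 8 + 2 = 27
Number of machines = 2
Ideal balanced load = 27 / 2 = 13.5

13.5


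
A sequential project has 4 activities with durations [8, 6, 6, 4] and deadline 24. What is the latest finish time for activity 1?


LF(activity 1) = deadline - sum of successor durations
Successors: activities 2 through 4 with durations [6, 6, 4]
Sum of successor durations = 16
LF = 24 - 16 = 8

8


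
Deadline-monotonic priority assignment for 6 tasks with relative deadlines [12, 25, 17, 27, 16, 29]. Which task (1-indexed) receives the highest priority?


Sort tasks by relative deadline (ascending):
  Task 1: deadline = 12
  Task 5: deadline = 16
  Task 3: deadline = 17
  Task 2: deadline = 25
  Task 4: deadline = 27
  Task 6: deadline = 29
Priority order (highest first): [1, 5, 3, 2, 4, 6]
Highest priority task = 1

1


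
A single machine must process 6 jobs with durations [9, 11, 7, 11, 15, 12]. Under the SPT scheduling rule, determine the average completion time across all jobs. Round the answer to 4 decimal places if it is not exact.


Sort jobs by processing time (SPT order): [7, 9, 11, 11, 12, 15]
Compute completion times sequentially:
  Job 1: processing = 7, completes at 7
  Job 2: processing = 9, completes at 16
  Job 3: processing = 11, completes at 27
  Job 4: processing = 11, completes at 38
  Job 5: processing = 12, completes at 50
  Job 6: processing = 15, completes at 65
Sum of completion times = 203
Average completion time = 203/6 = 33.8333

33.8333


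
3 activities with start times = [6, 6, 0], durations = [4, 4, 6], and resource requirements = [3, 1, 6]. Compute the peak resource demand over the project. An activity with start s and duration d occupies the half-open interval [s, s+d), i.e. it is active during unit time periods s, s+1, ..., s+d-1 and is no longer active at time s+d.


Each activity i is active on [start_i, start_i + duration_i).
Compute total resource usage per time slot:
  t=0: active resources = [6], total = 6
  t=1: active resources = [6], total = 6
  t=2: active resources = [6], total = 6
  t=3: active resources = [6], total = 6
  t=4: active resources = [6], total = 6
  t=5: active resources = [6], total = 6
  t=6: active resources = [3, 1], total = 4
  t=7: active resources = [3, 1], total = 4
  t=8: active resources = [3, 1], total = 4
  t=9: active resources = [3, 1], total = 4
Peak resource demand = 6

6


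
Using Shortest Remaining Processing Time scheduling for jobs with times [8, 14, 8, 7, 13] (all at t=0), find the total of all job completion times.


Since all jobs arrive at t=0, SRPT equals SPT ordering.
SPT order: [7, 8, 8, 13, 14]
Completion times:
  Job 1: p=7, C=7
  Job 2: p=8, C=15
  Job 3: p=8, C=23
  Job 4: p=13, C=36
  Job 5: p=14, C=50
Total completion time = 7 + 15 + 23 + 36 + 50 = 131

131


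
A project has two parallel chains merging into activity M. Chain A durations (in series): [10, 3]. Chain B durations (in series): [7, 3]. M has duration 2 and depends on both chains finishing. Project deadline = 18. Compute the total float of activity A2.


Forward pass: ES(A2) = sum of predecessors on chain A = 10
EF = ES + duration = 10 + 3 = 13
Backward pass: LF(M) = deadline = 18; LS(M) = 18 - 2 = 16
LF(A2) = LS(M) - sum(successors on chain A) = 16 - 0 = 16
LS = LF - duration = 16 - 3 = 13
Total float = LS - ES = 13 - 10 = 3

3


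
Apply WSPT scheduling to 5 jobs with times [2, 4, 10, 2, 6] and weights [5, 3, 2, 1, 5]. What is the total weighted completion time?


Compute p/w ratios and sort ascending (WSPT): [(2, 5), (6, 5), (4, 3), (2, 1), (10, 2)]
Compute weighted completion times:
  Job (p=2,w=5): C=2, w*C=5*2=10
  Job (p=6,w=5): C=8, w*C=5*8=40
  Job (p=4,w=3): C=12, w*C=3*12=36
  Job (p=2,w=1): C=14, w*C=1*14=14
  Job (p=10,w=2): C=24, w*C=2*24=48
Total weighted completion time = 148

148


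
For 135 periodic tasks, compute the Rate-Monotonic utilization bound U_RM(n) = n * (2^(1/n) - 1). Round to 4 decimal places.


Compute 2^(1/135) = 1.0051476273
Subtract 1: 1.0051476273 - 1 = 0.0051476273
Multiply by n: 135 * 0.0051476273 = 0.6949296855
Round to 4 dp: 0.6949

0.6949


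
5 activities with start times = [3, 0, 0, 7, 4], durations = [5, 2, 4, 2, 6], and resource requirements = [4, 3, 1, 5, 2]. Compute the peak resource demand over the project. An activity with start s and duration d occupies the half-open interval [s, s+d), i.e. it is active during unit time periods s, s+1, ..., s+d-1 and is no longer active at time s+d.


Each activity i is active on [start_i, start_i + duration_i).
Compute total resource usage per time slot:
  t=0: active resources = [3, 1], total = 4
  t=1: active resources = [3, 1], total = 4
  t=2: active resources = [1], total = 1
  t=3: active resources = [4, 1], total = 5
  t=4: active resources = [4, 2], total = 6
  t=5: active resources = [4, 2], total = 6
  t=6: active resources = [4, 2], total = 6
  t=7: active resources = [4, 5, 2], total = 11
  t=8: active resources = [5, 2], total = 7
  t=9: active resources = [2], total = 2
Peak resource demand = 11

11


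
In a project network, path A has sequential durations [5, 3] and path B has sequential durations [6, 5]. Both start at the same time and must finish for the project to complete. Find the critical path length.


Path A total = 5 + 3 = 8
Path B total = 6 + 5 = 11
Critical path = longest path = max(8, 11) = 11

11


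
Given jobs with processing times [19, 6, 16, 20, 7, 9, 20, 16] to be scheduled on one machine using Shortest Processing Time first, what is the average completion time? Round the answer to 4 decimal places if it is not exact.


Sort jobs by processing time (SPT order): [6, 7, 9, 16, 16, 19, 20, 20]
Compute completion times sequentially:
  Job 1: processing = 6, completes at 6
  Job 2: processing = 7, completes at 13
  Job 3: processing = 9, completes at 22
  Job 4: processing = 16, completes at 38
  Job 5: processing = 16, completes at 54
  Job 6: processing = 19, completes at 73
  Job 7: processing = 20, completes at 93
  Job 8: processing = 20, completes at 113
Sum of completion times = 412
Average completion time = 412/8 = 51.5

51.5


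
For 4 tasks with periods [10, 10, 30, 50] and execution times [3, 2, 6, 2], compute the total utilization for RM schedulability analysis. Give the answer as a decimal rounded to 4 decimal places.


Compute individual utilizations (exact fractions):
  Task 1: C/T = 3/10 (approx. 0.3)
  Task 2: C/T = 2/10 = 1/5 (approx. 0.2)
  Task 3: C/T = 6/30 = 1/5 (approx. 0.2)
  Task 4: C/T = 2/50 = 1/25 (approx. 0.04)
Total utilization U = 3/10 + 1/5 + 1/5 + 1/25 = 37/50
Rounded to 4 decimal places: U = 0.7400
RM (Liu & Layland) bound for 4 tasks = 0.756828; compare with U = 37/50 (approx. 0.740000)
U <= bound, so schedulable by RM sufficient condition.

0.7400


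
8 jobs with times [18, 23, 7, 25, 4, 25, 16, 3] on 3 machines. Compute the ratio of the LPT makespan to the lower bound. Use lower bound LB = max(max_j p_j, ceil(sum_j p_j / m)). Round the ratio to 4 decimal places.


LPT order: [25, 25, 23, 18, 16, 7, 4, 3]
Machine loads after assignment: [41, 39, 41]
LPT makespan = 41
Lower bound = max(max_job, ceil(total/3)) = max(25, 41) = 41
Ratio = 41 / 41 = 1.0

1.0


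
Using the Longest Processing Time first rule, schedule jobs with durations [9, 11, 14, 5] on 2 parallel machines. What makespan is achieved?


Sort jobs in decreasing order (LPT): [14, 11, 9, 5]
Assign each job to the least loaded machine:
  Machine 1: jobs [14, 5], load = 19
  Machine 2: jobs [11, 9], load = 20
Makespan = max load = 20

20


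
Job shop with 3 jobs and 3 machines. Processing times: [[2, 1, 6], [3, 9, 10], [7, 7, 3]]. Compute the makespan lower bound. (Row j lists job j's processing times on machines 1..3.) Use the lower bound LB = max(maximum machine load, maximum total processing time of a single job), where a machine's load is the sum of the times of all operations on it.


Machine loads:
  Machine 1: 2 + 3 + 7 = 12
  Machine 2: 1 + 9 + 7 = 17
  Machine 3: 6 + 10 + 3 = 19
Max machine load = 19
Job totals:
  Job 1: 9
  Job 2: 22
  Job 3: 17
Max job total = 22
Lower bound = max(19, 22) = 22

22


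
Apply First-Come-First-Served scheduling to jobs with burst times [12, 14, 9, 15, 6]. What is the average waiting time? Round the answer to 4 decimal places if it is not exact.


FCFS order (as given): [12, 14, 9, 15, 6]
Waiting times:
  Job 1: wait = 0
  Job 2: wait = 12
  Job 3: wait = 26
  Job 4: wait = 35
  Job 5: wait = 50
Sum of waiting times = 123
Average waiting time = 123/5 = 24.6

24.6


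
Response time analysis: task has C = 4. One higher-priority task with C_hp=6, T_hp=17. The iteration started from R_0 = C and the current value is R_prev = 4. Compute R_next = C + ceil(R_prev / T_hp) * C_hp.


R_next = C + ceil(R_prev / T_hp) * C_hp
ceil(4 / 17) = ceil(0.2353) = 1
Interference = 1 * 6 = 6
R_next = 4 + 6 = 10

10


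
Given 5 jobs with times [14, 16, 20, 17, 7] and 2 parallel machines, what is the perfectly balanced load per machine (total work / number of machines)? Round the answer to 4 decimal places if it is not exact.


Total processing time = 14 + 16 + 20 + 17 + 7 = 74
Number of machines = 2
Ideal balanced load = 74 / 2 = 37.0

37.0


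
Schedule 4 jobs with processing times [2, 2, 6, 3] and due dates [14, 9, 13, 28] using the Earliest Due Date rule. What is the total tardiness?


Sort by due date (EDD order): [(2, 9), (6, 13), (2, 14), (3, 28)]
Compute completion times and tardiness:
  Job 1: p=2, d=9, C=2, tardiness=max(0,2-9)=0
  Job 2: p=6, d=13, C=8, tardiness=max(0,8-13)=0
  Job 3: p=2, d=14, C=10, tardiness=max(0,10-14)=0
  Job 4: p=3, d=28, C=13, tardiness=max(0,13-28)=0
Total tardiness = 0

0


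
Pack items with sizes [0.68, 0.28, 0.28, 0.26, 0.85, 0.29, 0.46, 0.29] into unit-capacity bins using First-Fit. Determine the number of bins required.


Place items sequentially using First-Fit:
  Item 0.68 -> new Bin 1
  Item 0.28 -> Bin 1 (now 0.96)
  Item 0.28 -> new Bin 2
  Item 0.26 -> Bin 2 (now 0.54)
  Item 0.85 -> new Bin 3
  Item 0.29 -> Bin 2 (now 0.83)
  Item 0.46 -> new Bin 4
  Item 0.29 -> Bin 4 (now 0.75)
Total bins used = 4

4


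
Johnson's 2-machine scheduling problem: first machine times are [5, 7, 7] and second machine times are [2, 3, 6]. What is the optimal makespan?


Apply Johnson's rule:
  Group 1 (a <= b): []
  Group 2 (a > b): [(3, 7, 6), (2, 7, 3), (1, 5, 2)]
Optimal job order: [3, 2, 1]
Schedule:
  Job 3: M1 done at 7, M2 done at 13
  Job 2: M1 done at 14, M2 done at 17
  Job 1: M1 done at 19, M2 done at 21
Makespan = 21

21


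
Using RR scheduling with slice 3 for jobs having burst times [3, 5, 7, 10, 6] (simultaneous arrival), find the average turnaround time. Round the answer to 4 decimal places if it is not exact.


Time quantum = 3
Execution trace:
  J1 runs 3 units, time = 3
  J2 runs 3 units, time = 6
  J3 runs 3 units, time = 9
  J4 runs 3 units, time = 12
  J5 runs 3 units, time = 15
  J2 runs 2 units, time = 17
  J3 runs 3 units, time = 20
  J4 runs 3 units, time = 23
  J5 runs 3 units, time = 26
  J3 runs 1 units, time = 27
  J4 runs 3 units, time = 30
  J4 runs 1 units, time = 31
Finish times: [3, 17, 27, 31, 26]
Average turnaround = 104/5 = 20.8

20.8


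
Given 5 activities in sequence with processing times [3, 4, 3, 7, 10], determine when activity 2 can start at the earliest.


Activity 2 starts after activities 1 through 1 complete.
Predecessor durations: [3]
ES = 3 = 3

3


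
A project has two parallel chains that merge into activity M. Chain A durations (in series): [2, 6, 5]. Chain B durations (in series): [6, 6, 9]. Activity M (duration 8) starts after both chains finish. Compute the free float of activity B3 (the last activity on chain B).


ES(B3) = sum of predecessors on chain B = 12
EF(B3) = ES + duration = 12 + 9 = 21
Successor of B3 is M. ES(M) = max(sum(A), sum(B)) = max(13, 21) = 21
Free float = ES(successor) - EF(current) = 21 - 21 = 0

0


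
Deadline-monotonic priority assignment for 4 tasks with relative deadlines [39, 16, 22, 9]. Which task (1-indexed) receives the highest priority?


Sort tasks by relative deadline (ascending):
  Task 4: deadline = 9
  Task 2: deadline = 16
  Task 3: deadline = 22
  Task 1: deadline = 39
Priority order (highest first): [4, 2, 3, 1]
Highest priority task = 4

4


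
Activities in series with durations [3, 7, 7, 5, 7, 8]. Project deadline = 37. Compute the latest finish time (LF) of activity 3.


LF(activity 3) = deadline - sum of successor durations
Successors: activities 4 through 6 with durations [5, 7, 8]
Sum of successor durations = 20
LF = 37 - 20 = 17

17


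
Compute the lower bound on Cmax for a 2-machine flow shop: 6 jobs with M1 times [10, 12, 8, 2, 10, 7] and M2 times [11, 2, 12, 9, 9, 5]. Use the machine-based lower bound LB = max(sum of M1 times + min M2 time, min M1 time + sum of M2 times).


LB1 = sum(M1 times) + min(M2 times) = 49 + 2 = 51
LB2 = min(M1 times) + sum(M2 times) = 2 + 48 = 50
Lower bound = max(LB1, LB2) = max(51, 50) = 51

51


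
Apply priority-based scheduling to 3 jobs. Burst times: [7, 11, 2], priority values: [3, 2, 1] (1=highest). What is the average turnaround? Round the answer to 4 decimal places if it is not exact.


Sort by priority (ascending = highest first):
Order: [(1, 2), (2, 11), (3, 7)]
Completion times:
  Priority 1, burst=2, C=2
  Priority 2, burst=11, C=13
  Priority 3, burst=7, C=20
Average turnaround = 35/3 = 11.6667

11.6667


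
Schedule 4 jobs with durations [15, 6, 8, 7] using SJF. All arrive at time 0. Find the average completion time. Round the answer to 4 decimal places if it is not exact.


SJF order (ascending): [6, 7, 8, 15]
Completion times:
  Job 1: burst=6, C=6
  Job 2: burst=7, C=13
  Job 3: burst=8, C=21
  Job 4: burst=15, C=36
Average completion = 76/4 = 19.0

19.0


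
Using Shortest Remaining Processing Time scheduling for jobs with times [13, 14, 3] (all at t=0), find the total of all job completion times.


Since all jobs arrive at t=0, SRPT equals SPT ordering.
SPT order: [3, 13, 14]
Completion times:
  Job 1: p=3, C=3
  Job 2: p=13, C=16
  Job 3: p=14, C=30
Total completion time = 3 + 16 + 30 = 49

49


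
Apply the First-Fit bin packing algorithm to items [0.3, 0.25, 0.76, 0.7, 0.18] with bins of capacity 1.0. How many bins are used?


Place items sequentially using First-Fit:
  Item 0.3 -> new Bin 1
  Item 0.25 -> Bin 1 (now 0.55)
  Item 0.76 -> new Bin 2
  Item 0.7 -> new Bin 3
  Item 0.18 -> Bin 1 (now 0.73)
Total bins used = 3

3


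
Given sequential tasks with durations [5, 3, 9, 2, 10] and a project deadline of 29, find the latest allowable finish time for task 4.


LF(activity 4) = deadline - sum of successor durations
Successors: activities 5 through 5 with durations [10]
Sum of successor durations = 10
LF = 29 - 10 = 19

19


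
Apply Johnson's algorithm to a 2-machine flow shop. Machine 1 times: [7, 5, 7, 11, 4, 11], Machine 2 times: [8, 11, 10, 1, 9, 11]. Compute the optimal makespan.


Apply Johnson's rule:
  Group 1 (a <= b): [(5, 4, 9), (2, 5, 11), (1, 7, 8), (3, 7, 10), (6, 11, 11)]
  Group 2 (a > b): [(4, 11, 1)]
Optimal job order: [5, 2, 1, 3, 6, 4]
Schedule:
  Job 5: M1 done at 4, M2 done at 13
  Job 2: M1 done at 9, M2 done at 24
  Job 1: M1 done at 16, M2 done at 32
  Job 3: M1 done at 23, M2 done at 42
  Job 6: M1 done at 34, M2 done at 53
  Job 4: M1 done at 45, M2 done at 54
Makespan = 54

54


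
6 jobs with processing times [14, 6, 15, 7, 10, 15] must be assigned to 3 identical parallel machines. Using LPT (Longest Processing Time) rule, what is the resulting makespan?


Sort jobs in decreasing order (LPT): [15, 15, 14, 10, 7, 6]
Assign each job to the least loaded machine:
  Machine 1: jobs [15, 7], load = 22
  Machine 2: jobs [15, 6], load = 21
  Machine 3: jobs [14, 10], load = 24
Makespan = max load = 24

24


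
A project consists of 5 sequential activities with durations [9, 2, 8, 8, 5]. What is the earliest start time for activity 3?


Activity 3 starts after activities 1 through 2 complete.
Predecessor durations: [9, 2]
ES = 9 + 2 = 11

11


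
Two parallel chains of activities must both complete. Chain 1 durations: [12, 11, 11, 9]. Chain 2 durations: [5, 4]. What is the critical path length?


Path A total = 12 + 11 + 11 + 9 = 43
Path B total = 5 + 4 = 9
Critical path = longest path = max(43, 9) = 43

43


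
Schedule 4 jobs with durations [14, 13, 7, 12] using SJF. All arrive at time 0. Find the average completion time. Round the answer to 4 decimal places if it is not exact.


SJF order (ascending): [7, 12, 13, 14]
Completion times:
  Job 1: burst=7, C=7
  Job 2: burst=12, C=19
  Job 3: burst=13, C=32
  Job 4: burst=14, C=46
Average completion = 104/4 = 26.0

26.0


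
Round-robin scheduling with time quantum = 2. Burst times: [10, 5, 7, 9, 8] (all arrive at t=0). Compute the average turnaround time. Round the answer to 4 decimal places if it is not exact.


Time quantum = 2
Execution trace:
  J1 runs 2 units, time = 2
  J2 runs 2 units, time = 4
  J3 runs 2 units, time = 6
  J4 runs 2 units, time = 8
  J5 runs 2 units, time = 10
  J1 runs 2 units, time = 12
  J2 runs 2 units, time = 14
  J3 runs 2 units, time = 16
  J4 runs 2 units, time = 18
  J5 runs 2 units, time = 20
  J1 runs 2 units, time = 22
  J2 runs 1 units, time = 23
  J3 runs 2 units, time = 25
  J4 runs 2 units, time = 27
  J5 runs 2 units, time = 29
  J1 runs 2 units, time = 31
  J3 runs 1 units, time = 32
  J4 runs 2 units, time = 34
  J5 runs 2 units, time = 36
  J1 runs 2 units, time = 38
  J4 runs 1 units, time = 39
Finish times: [38, 23, 32, 39, 36]
Average turnaround = 168/5 = 33.6

33.6


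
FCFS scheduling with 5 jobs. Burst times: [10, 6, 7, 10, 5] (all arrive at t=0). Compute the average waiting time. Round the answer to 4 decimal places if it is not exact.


FCFS order (as given): [10, 6, 7, 10, 5]
Waiting times:
  Job 1: wait = 0
  Job 2: wait = 10
  Job 3: wait = 16
  Job 4: wait = 23
  Job 5: wait = 33
Sum of waiting times = 82
Average waiting time = 82/5 = 16.4

16.4


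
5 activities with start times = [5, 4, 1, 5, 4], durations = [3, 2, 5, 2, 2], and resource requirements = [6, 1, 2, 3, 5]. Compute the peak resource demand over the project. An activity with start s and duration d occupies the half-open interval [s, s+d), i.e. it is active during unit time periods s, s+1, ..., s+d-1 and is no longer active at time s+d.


Each activity i is active on [start_i, start_i + duration_i).
Compute total resource usage per time slot:
  t=0: active resources = [], total = 0
  t=1: active resources = [2], total = 2
  t=2: active resources = [2], total = 2
  t=3: active resources = [2], total = 2
  t=4: active resources = [1, 2, 5], total = 8
  t=5: active resources = [6, 1, 2, 3, 5], total = 17
  t=6: active resources = [6, 3], total = 9
  t=7: active resources = [6], total = 6
Peak resource demand = 17

17


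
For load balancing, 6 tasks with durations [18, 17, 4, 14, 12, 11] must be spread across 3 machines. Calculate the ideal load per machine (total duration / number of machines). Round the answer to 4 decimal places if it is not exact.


Total processing time = 18 + 17 + 4 + 14 + 12 + 11 = 76
Number of machines = 3
Ideal balanced load = 76 / 3 = 25.3333

25.3333


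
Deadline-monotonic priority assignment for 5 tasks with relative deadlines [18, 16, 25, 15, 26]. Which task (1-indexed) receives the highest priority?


Sort tasks by relative deadline (ascending):
  Task 4: deadline = 15
  Task 2: deadline = 16
  Task 1: deadline = 18
  Task 3: deadline = 25
  Task 5: deadline = 26
Priority order (highest first): [4, 2, 1, 3, 5]
Highest priority task = 4

4
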